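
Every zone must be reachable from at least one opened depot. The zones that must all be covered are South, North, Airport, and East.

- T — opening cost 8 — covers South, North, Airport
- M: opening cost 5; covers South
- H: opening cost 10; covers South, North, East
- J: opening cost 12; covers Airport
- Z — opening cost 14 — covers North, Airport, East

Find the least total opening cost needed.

Choose T and H: together they cover South, North, Airport, East — every zone.
Total opening cost: 8 + 10 = 18.
No cover costs less than 18.

18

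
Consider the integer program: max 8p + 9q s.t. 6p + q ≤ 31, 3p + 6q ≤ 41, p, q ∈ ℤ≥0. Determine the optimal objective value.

The continuous relaxation peaks at (4.39, 4.64) with value 76.88; rounding to a feasible lattice point costs some objective.
(p,q)=(3,5): 6·3+1·5=23≤31, 3·3+6·5=39≤41, objective 69.
(p,q)=(4,4): 6·4+1·4=28≤31, 3·4+6·4=36≤41, objective 68.
Maximum is 69 at (p,q)=(3,5).

69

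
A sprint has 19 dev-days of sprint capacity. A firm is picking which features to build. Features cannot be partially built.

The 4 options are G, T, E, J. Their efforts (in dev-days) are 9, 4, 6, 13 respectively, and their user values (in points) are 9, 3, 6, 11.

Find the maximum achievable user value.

18

This is an integer program with binary decision variables.
Allowing fractional choices, the relaxed optimum would be about 18.4, but features are indivisible.
G + T + E: effort 9 + 4 + 6 = 19 ≤ 19, user value 9 + 3 + 6 = 18.
E + J: effort 6 + 13 = 19 ≤ 19, user value 6 + 11 = 17.
G + E: effort 9 + 6 = 15 ≤ 19, user value 9 + 6 = 15.
Best is G, T, and E with total user value 18.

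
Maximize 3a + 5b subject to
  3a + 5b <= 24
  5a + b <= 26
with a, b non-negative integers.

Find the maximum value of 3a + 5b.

24

(a,b)=(3,3): 3·3+5·3=24≤24, 5·3+1·3=18≤26, objective 24.
(a,b)=(4,2): 3·4+5·2=22≤24, 5·4+1·2=22≤26, objective 22.
(a,b)=(2,3): 3·2+5·3=21≤24, 5·2+1·3=13≤26, objective 21.
No feasible integer point exceeds 24.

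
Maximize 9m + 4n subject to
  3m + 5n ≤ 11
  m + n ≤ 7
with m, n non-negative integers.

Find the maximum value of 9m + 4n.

27

(m,n)=(3,0): 3·3+5·0=9≤11, 1·3+1·0=3≤7, objective 27.
(m,n)=(2,1): 3·2+5·1=11≤11, 1·2+1·1=3≤7, objective 22.
(m,n)=(2,0): 3·2+5·0=6≤11, 1·2+1·0=2≤7, objective 18.
The best lattice point is (3,0), giving 27.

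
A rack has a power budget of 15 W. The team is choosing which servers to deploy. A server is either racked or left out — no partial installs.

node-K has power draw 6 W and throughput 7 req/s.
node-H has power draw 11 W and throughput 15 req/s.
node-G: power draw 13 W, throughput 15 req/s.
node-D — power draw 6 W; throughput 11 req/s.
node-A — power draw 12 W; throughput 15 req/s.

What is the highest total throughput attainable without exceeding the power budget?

18

Take node-K and node-D: power draw 6 + 6 = 12 ≤ 15, throughput 7 + 11 = 18.
No other feasible combination does better.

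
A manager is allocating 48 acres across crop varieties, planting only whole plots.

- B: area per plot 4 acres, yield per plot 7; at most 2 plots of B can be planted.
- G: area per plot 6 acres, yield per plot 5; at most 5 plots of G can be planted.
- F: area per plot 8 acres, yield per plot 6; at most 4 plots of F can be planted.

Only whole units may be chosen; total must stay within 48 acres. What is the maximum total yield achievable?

46

This is a bounded integer knapsack.
Take 2×B, 4×G, and 2×F: area 48 ≤ 48, yield 2·7 + 4·5 + 2·6 = 46.
B has the best ratio (7/4) and is taken to its limit of 2; remaining capacity is filled optimally with the others.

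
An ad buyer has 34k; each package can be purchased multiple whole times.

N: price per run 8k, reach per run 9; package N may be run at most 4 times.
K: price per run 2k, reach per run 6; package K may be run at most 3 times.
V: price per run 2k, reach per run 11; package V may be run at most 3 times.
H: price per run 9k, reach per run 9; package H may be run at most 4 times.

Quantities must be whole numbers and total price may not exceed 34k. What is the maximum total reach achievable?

72

V has the best ratio (11/2); taking only V gives at most 3×11 = 33 (stopped by the supply cap of 3).
Mixing does better — 3×N, 2×K, and 3×V: price 34 ≤ 34, reach 3·9 + 2·6 + 3·11 = 72.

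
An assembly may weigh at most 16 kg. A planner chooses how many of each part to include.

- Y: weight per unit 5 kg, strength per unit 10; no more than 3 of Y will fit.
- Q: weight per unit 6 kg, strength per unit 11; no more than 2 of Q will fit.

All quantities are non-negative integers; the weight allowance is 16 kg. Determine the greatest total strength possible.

31

This is a bounded integer knapsack.
Take 2×Y and 1×Q: weight 16 ≤ 16, strength 2·10 + 1·11 = 31.
No other integer combination yields more.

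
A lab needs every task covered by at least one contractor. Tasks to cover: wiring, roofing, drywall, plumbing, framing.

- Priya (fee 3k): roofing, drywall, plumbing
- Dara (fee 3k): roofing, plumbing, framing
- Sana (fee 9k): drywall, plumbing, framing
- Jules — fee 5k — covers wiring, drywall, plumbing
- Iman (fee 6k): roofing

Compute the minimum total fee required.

The greedy cost-per-new-task heuristic would pick Priya, Dara, and Jules for 11, but a cheaper cover exists.
Choose Dara and Jules: together they cover wiring, roofing, drywall, plumbing, framing — every task.
Total fee: 3 + 5 = 8.
No cover costs less than 8.

8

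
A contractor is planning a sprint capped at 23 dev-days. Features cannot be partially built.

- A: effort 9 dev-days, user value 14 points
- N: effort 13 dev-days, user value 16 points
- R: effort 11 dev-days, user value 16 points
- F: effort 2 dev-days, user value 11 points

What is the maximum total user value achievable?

Treat it as a binary knapsack problem.
Take A, R, and F: effort 9 + 11 + 2 = 22 ≤ 23, user value 14 + 16 + 11 = 41.
No other feasible combination does better.

41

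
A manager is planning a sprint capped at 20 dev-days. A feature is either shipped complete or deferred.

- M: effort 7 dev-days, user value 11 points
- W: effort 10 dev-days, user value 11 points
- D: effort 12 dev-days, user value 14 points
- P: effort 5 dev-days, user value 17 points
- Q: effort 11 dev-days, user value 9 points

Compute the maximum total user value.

31

Take D and P: effort 12 + 5 = 17 ≤ 20, user value 14 + 17 = 31.
No other feasible combination does better.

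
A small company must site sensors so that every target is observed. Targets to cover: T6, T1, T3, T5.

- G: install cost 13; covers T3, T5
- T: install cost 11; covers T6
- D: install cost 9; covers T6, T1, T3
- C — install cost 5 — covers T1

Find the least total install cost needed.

22

Choose G and D: together they cover T6, T1, T3, T5 — every target.
Total install cost: 13 + 9 = 22.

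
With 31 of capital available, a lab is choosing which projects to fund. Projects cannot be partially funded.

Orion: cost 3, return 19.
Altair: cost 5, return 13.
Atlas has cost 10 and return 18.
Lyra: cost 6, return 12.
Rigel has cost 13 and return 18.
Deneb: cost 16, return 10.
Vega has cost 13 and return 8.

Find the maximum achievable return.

Treat it as a binary knapsack problem.
Take Orion, Altair, Atlas, and Rigel: cost 3 + 5 + 10 + 13 = 31 ≤ 31, return 19 + 13 + 18 + 18 = 68.
No other feasible combination does better.

68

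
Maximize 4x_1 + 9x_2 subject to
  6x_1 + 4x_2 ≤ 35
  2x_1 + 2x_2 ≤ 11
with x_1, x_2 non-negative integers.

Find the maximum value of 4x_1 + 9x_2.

45

The continuous relaxation peaks at (0, 5.5) with value 49.50; rounding to a feasible lattice point costs some objective.
(x_1,x_2)=(0,5): 6·0+4·5=20≤35, 2·0+2·5=10≤11, objective 45.
(x_1,x_2)=(1,4): 6·1+4·4=22≤35, 2·1+2·4=10≤11, objective 40.
Maximum is 45 at (x_1,x_2)=(0,5).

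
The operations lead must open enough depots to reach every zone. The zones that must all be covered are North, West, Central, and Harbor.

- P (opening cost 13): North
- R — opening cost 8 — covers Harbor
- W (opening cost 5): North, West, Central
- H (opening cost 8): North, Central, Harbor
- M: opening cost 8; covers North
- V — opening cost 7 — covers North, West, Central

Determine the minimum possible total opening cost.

This is an integer covering problem.
Choose R and W: together they cover North, West, Central, Harbor — every zone.
Total opening cost: 8 + 5 = 13.

13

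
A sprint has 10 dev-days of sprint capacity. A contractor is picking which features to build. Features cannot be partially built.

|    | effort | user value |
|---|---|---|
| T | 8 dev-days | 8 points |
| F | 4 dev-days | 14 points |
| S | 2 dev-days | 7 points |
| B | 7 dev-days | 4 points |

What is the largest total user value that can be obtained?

21

Allowing fractional choices, the relaxed optimum would be about 25.0, but features are indivisible.
F: effort 4 ≤ 10, user value 14.
T + S: effort 8 + 2 = 10 ≤ 10, user value 8 + 7 = 15.
F + S: effort 4 + 2 = 6 ≤ 10, user value 14 + 7 = 21.
Best is F and S with total user value 21.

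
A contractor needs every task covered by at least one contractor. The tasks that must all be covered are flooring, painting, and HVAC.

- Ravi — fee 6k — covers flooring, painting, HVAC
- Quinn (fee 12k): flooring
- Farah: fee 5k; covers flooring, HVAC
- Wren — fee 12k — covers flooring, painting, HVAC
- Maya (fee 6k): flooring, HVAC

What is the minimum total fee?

Ravi alone covers flooring, painting, HVAC — every task.
Total fee: 6.

6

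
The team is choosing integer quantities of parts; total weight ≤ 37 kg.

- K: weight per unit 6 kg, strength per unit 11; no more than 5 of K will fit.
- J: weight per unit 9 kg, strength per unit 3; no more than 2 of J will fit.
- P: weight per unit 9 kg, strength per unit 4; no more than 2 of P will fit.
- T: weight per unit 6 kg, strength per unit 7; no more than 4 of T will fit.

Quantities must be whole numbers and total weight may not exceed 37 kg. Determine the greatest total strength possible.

K has the best ratio (11/6); taking only K gives at most 5×11 = 55 (stopped by the supply cap of 5).
Mixing does better — 5×K and 1×T: weight 36 ≤ 37, strength 5·11 + 1·7 = 62.

62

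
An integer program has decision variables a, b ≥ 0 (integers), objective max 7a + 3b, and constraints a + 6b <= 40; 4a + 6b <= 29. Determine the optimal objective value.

49

The continuous relaxation peaks at (7.25, 0) with value 50.75; rounding to a feasible lattice point costs some objective.
(a,b)=(7,0): 1·7+6·0=7≤40, 4·7+6·0=28≤29, objective 49.
(a,b)=(6,0): 1·6+6·0=6≤40, 4·6+6·0=24≤29, objective 42.
Maximum is 49 at (a,b)=(7,0).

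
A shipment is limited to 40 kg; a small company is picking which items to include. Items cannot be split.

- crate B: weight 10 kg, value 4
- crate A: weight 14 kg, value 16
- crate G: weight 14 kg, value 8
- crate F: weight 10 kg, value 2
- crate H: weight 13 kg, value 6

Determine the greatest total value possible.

Treat it as a binary knapsack problem.
Allowing fractional choices, the relaxed optimum would be about 29.5, but items are indivisible.
crate B + crate A + crate H: weight 10 + 14 + 13 = 37 ≤ 40, value 4 + 16 + 6 = 26.
crate B + crate A + crate G: weight 10 + 14 + 14 = 38 ≤ 40, value 4 + 16 + 8 = 28.
Best is crate B, crate A, and crate G with total value 28.

28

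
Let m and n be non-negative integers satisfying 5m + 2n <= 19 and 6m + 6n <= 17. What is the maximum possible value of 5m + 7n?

14

The continuous relaxation peaks at (0, 2.83) with value 19.83; rounding to a feasible lattice point costs some objective.
(m,n)=(0,2) is feasible, giving 14.
(m,n)=(1,1) is feasible, giving 12.
No feasible integer point exceeds 14.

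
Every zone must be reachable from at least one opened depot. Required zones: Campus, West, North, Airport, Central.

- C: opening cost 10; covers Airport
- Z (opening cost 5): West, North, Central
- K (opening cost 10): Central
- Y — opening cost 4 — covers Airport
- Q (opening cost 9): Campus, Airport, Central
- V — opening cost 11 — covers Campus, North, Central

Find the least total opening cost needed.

Choose Z and Q: together they cover Campus, West, North, Airport, Central — every zone.
Total opening cost: 5 + 9 = 14.

14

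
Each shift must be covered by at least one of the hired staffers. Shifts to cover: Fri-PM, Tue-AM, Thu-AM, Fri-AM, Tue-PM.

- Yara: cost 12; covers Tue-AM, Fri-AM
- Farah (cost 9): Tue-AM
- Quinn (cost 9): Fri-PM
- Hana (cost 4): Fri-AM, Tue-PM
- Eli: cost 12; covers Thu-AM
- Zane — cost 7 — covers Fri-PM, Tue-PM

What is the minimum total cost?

31

The greedy cost-per-new-shift heuristic would pick Hana, Zane, Farah, and Eli for 32, but a cheaper cover exists.
Choose Yara, Eli, and Zane: together they cover Fri-PM, Tue-AM, Thu-AM, Fri-AM, Tue-PM — every shift.
Total cost: 12 + 12 + 7 = 31.
No cover costs less than 31.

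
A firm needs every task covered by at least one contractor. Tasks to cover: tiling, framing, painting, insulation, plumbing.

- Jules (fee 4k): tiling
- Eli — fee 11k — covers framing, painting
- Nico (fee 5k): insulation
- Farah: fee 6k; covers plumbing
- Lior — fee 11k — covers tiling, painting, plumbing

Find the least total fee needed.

This is an integer covering problem.
Choose Jules, Eli, Nico, and Farah: together they cover tiling, framing, painting, insulation, plumbing — every task.
Total fee: 4 + 11 + 5 + 6 = 26.

26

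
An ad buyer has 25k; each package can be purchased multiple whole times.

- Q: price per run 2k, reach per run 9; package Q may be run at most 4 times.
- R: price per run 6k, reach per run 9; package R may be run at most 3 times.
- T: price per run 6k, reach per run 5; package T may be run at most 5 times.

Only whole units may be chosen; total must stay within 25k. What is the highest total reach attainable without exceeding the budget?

54

Q has the best ratio (9/2); taking only Q gives at most 4×9 = 36 (stopped by the supply cap of 4).
Mixing does better — 3×Q and 3×R: price 24 ≤ 25, reach 3·9 + 3·9 = 54.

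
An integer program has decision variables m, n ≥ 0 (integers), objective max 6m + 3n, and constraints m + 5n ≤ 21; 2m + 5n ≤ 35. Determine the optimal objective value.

(m,n)=(17,0) is feasible, giving 102.
(m,n)=(16,0) is feasible, giving 96.
No feasible integer point exceeds 102.

102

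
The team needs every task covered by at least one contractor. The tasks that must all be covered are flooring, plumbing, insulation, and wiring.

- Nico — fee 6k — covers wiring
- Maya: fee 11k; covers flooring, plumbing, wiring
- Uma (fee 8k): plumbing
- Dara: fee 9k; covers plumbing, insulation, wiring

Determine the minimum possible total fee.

20

Choose Maya and Dara: together they cover flooring, plumbing, insulation, wiring — every task.
Total fee: 11 + 9 = 20.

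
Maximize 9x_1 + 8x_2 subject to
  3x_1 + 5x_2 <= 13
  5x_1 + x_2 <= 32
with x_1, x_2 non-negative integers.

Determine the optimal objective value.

36

Relaxing integrality, the LP optimum is 39.00 at (x_1,x_2) = (4.33, 0), which is not an integer point.
(x_1,x_2)=(4,0): 3·4+5·0=12≤13, 5·4+1·0=20≤32, objective 36.
(x_1,x_2)=(3,0): 3·3+5·0=9≤13, 5·3+1·0=15≤32, objective 27.
Maximum is 36 at (x_1,x_2)=(4,0).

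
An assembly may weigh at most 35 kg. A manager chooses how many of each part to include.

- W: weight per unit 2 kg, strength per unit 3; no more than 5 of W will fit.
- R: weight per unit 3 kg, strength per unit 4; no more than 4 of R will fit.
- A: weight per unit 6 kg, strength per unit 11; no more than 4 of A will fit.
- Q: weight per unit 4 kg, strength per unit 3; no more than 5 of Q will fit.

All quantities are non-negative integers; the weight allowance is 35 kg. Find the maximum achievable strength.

Take 4×W, 1×R, and 4×A: weight 35 ≤ 35, strength 4·3 + 1·4 + 4·11 = 60.
A has the best ratio (11/6) and is taken to its limit of 4; remaining capacity is filled optimally with the others.

60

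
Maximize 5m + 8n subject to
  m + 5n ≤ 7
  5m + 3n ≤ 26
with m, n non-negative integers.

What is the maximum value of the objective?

(m,n)=(5,0): 1·5+5·0=5≤7, 5·5+3·0=25≤26, objective 25.
(m,n)=(4,0): 1·4+5·0=4≤7, 5·4+3·0=20≤26, objective 20.
(m,n)=(3,0): 1·3+5·0=3≤7, 5·3+3·0=15≤26, objective 15.
No feasible integer point exceeds 25.

25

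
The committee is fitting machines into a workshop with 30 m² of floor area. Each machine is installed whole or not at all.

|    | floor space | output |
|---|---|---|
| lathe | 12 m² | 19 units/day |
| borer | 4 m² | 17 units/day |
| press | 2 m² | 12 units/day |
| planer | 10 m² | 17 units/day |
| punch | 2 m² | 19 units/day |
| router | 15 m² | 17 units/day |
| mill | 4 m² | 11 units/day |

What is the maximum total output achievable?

This is an integer program with binary decision variables.
Allowing fractional choices, the relaxed optimum would be about 88.7, but machines are indivisible.
lathe + borer + press + planer + punch: floor space 12 + 4 + 2 + 10 + 2 = 30 ≤ 30, output 19 + 17 + 12 + 17 + 19 = 84.
lathe + press + planer + punch + mill: floor space 12 + 2 + 10 + 2 + 4 = 30 ≤ 30, output 19 + 12 + 17 + 19 + 11 = 78.
lathe + borer + press + punch + mill: floor space 12 + 4 + 2 + 2 + 4 = 24 ≤ 30, output 19 + 17 + 12 + 19 + 11 = 78.
Best is lathe, borer, press, planer, and punch with total output 84.

84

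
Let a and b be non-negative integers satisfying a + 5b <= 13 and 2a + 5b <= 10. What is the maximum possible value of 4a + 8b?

20

(a,b)=(5,0) is feasible, giving 20.
(a,b)=(4,0) is feasible, giving 16.
No feasible integer point exceeds 20.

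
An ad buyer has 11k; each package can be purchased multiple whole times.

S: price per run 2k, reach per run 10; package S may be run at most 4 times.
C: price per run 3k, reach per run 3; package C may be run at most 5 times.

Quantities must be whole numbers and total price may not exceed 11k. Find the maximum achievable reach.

43

This is a bounded integer knapsack.
S has the best ratio (10/2); taking only S gives at most 4×10 = 40 (stopped by the supply cap of 4).
Mixing does better — 4×S and 1×C: price 11 ≤ 11, reach 4·10 + 1·3 = 43.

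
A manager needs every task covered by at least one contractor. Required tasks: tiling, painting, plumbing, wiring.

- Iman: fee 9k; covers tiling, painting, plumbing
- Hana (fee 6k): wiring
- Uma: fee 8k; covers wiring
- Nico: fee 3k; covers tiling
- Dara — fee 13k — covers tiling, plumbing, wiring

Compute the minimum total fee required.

15

Choose Iman and Hana: together they cover tiling, painting, plumbing, wiring — every task.
Total fee: 9 + 6 = 15.
No cover costs less than 15.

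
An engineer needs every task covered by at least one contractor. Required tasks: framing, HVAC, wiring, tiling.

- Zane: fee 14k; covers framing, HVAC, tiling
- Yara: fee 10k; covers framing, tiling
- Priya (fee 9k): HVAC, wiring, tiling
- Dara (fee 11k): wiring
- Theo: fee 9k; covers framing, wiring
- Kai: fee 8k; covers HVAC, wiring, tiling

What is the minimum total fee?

17

Choose Theo and Kai: together they cover framing, HVAC, wiring, tiling — every task.
Total fee: 9 + 8 = 17.
No cover costs less than 17.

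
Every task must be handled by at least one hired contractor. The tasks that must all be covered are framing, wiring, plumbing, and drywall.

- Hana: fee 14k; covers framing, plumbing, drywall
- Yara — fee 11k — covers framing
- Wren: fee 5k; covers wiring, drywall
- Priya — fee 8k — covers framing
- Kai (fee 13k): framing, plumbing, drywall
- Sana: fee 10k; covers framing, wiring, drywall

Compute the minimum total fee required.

Choose Wren and Kai: together they cover framing, wiring, plumbing, drywall — every task.
Total fee: 5 + 13 = 18.
No cover costs less than 18.

18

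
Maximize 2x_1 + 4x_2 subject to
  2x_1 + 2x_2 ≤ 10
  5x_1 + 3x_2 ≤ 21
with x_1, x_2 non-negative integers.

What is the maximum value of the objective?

20

(x_1,x_2)=(0,5): 2·0+2·5=10≤10, 5·0+3·5=15≤21, objective 20.
(x_1,x_2)=(1,4): 2·1+2·4=10≤10, 5·1+3·4=17≤21, objective 18.
The best lattice point is (0,5), giving 20.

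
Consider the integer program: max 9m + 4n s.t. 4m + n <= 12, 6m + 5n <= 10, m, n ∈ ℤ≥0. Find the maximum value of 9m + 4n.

9

Relaxing integrality, the LP optimum is 15.00 at (m,n) = (1.67, 0), which is not an integer point.
(m,n)=(1,0): 4·1+1·0=4≤12, 6·1+5·0=6≤10, objective 9.
(m,n)=(0,1): 4·0+1·1=1≤12, 6·0+5·1=5≤10, objective 4.
No feasible integer point exceeds 9.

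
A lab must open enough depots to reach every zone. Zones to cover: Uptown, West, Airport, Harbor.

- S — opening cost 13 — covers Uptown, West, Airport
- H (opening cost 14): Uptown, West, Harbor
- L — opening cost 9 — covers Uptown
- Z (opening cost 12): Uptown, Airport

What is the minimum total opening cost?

26

This is an integer covering problem.
Choose H and Z: together they cover Uptown, West, Airport, Harbor — every zone.
Total opening cost: 14 + 12 = 26.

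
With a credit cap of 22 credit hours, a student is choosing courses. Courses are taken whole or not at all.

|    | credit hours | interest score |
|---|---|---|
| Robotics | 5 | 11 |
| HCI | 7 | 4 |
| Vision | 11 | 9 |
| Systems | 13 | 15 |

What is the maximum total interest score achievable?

Allowing fractional choices, the relaxed optimum would be about 29.3, but courses are indivisible.
Robotics + Systems: credit hours 5 + 13 = 18 ≤ 22, interest score 11 + 15 = 26.
HCI + Systems: credit hours 7 + 13 = 20 ≤ 22, interest score 4 + 15 = 19.
Robotics + Vision: credit hours 5 + 11 = 16 ≤ 22, interest score 11 + 9 = 20.
Best is Robotics and Systems with total interest score 26.

26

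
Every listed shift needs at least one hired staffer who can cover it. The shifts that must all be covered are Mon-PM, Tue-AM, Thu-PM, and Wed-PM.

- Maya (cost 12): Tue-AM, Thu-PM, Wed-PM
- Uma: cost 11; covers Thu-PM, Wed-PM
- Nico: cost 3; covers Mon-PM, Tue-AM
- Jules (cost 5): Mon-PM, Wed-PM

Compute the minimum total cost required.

This is an integer covering problem.
The greedy cost-per-new-shift heuristic would pick Nico, Jules, and Uma for 19, but a cheaper cover exists.
Choose Uma and Nico: together they cover Mon-PM, Tue-AM, Thu-PM, Wed-PM — every shift.
Total cost: 11 + 3 = 14.
No cover costs less than 14.

14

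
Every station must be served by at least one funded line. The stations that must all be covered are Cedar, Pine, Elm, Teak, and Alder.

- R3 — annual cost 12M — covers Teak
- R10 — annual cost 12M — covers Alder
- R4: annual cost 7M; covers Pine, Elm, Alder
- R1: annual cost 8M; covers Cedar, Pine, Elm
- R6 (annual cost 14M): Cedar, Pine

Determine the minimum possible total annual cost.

Choose R3, R4, and R1: together they cover Cedar, Pine, Elm, Teak, Alder — every station.
Total annual cost: 12 + 7 + 8 = 27.
No cover costs less than 27.

27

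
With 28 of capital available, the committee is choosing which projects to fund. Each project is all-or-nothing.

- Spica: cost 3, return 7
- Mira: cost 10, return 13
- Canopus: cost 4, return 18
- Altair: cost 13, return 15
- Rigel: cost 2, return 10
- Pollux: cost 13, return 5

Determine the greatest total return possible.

Take Spica, Canopus, Altair, and Rigel: cost 3 + 4 + 13 + 2 = 22 ≤ 28, return 7 + 18 + 15 + 10 = 50.
No other feasible combination does better.

50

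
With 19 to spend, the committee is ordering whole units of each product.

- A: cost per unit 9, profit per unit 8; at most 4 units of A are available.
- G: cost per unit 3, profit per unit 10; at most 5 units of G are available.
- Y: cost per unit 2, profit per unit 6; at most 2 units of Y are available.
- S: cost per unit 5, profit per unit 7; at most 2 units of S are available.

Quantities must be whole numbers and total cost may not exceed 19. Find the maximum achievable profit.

62

This is a bounded integer knapsack.
5×G and 2×Y: cost 19 ≤ 19, profit 5·10 + 2·6 = 62.
5×G and 1×Y: cost 17 ≤ 19, profit 5·10 + 1·6 = 56.
Best is 62.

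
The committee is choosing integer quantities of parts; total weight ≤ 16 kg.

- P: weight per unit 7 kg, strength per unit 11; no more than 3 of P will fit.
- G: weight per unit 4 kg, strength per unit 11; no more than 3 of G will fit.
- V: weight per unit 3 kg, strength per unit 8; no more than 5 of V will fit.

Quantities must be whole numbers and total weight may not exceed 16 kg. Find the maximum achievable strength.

43

G has the best ratio (11/4); taking only G gives at most 3×11 = 33 (stopped by the supply cap of 3).
Mixing does better — 1×G and 4×V: weight 16 ≤ 16, strength 1·11 + 4·8 = 43.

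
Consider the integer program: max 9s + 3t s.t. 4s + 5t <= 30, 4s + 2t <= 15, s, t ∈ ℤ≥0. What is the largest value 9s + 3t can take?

Relaxing integrality, the LP optimum is 33.75 at (s,t) = (3.75, 0), which is not an integer point.
(s,t)=(3,1): 4·3+5·1=17≤30, 4·3+2·1=14≤15, objective 30.
(s,t)=(3,0): 4·3+5·0=12≤30, 4·3+2·0=12≤15, objective 27.
No feasible integer point exceeds 30.

30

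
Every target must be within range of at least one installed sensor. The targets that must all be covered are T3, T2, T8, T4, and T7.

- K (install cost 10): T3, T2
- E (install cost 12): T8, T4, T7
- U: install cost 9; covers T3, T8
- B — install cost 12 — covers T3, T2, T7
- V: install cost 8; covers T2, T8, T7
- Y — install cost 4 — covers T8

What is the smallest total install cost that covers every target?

The greedy cost-per-new-target heuristic would pick V, U, and E for 29, but a cheaper cover exists.
Choose K and E: together they cover T3, T2, T8, T4, T7 — every target.
Total install cost: 10 + 12 = 22.
No cover costs less than 22.

22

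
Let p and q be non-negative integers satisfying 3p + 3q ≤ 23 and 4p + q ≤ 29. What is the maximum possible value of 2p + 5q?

(p,q)=(0,7): 3·0+3·7=21≤23, 4·0+1·7=7≤29, objective 35.
(p,q)=(1,6): 3·1+3·6=21≤23, 4·1+1·6=10≤29, objective 32.
(p,q)=(0,6): 3·0+3·6=18≤23, 4·0+1·6=6≤29, objective 30.
Maximum is 35 at (p,q)=(0,7).

35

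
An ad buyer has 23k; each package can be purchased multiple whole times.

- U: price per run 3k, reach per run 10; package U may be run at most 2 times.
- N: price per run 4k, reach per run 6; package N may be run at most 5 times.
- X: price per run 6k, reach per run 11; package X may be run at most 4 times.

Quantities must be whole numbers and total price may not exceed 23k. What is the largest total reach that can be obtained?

48

2×U, 1×N, and 2×X: price 22 ≤ 23, reach 2·10 + 1·6 + 2·11 = 48.
1×U, 2×N, and 2×X: price 23 ≤ 23, reach 1·10 + 2·6 + 2·11 = 44.
Best is 48.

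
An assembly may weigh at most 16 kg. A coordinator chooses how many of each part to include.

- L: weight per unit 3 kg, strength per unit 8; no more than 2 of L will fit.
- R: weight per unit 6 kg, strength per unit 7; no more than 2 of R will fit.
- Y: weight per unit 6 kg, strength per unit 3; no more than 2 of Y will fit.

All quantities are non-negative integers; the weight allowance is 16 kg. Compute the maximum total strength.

This is a bounded integer knapsack.
1×L and 2×R: weight 15 ≤ 16, strength 1·8 + 2·7 = 22.
2×L and 1×R: weight 12 ≤ 16, strength 2·8 + 1·7 = 23.
Best is 23.

23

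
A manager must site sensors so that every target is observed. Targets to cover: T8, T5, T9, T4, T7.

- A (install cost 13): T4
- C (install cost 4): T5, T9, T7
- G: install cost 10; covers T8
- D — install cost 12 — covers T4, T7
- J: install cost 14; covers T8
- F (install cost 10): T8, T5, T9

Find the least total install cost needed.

The greedy cost-per-new-target heuristic would pick C, G, and D for 26, but a cheaper cover exists.
Choose D and F: together they cover T8, T5, T9, T4, T7 — every target.
Total install cost: 12 + 10 = 22.
No cover costs less than 22.

22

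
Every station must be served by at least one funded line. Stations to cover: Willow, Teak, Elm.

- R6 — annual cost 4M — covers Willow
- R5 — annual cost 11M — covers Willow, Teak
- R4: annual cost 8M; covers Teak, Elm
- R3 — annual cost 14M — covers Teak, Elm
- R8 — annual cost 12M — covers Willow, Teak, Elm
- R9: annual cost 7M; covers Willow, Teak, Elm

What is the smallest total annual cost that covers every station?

7

This is a weighted set-cover instance.
R9 alone covers Willow, Teak, Elm — every station.
Total annual cost: 7.
No cover costs less than 7.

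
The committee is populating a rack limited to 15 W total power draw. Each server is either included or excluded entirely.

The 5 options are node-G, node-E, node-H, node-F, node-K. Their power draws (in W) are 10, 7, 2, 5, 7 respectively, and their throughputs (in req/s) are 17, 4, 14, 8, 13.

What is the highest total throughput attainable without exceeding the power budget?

35

This is an integer program with binary decision variables.
Take node-H, node-F, and node-K: power draw 2 + 5 + 7 = 14 ≤ 15, throughput 14 + 8 + 13 = 35.
No other feasible combination does better.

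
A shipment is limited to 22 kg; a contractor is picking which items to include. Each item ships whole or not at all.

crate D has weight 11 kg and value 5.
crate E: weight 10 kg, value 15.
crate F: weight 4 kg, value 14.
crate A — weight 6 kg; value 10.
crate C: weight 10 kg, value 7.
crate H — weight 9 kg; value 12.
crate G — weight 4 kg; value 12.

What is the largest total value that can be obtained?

41

Allowing fractional choices, the relaxed optimum would be about 48.0, but items are indivisible.
crate E + crate F + crate G: weight 10 + 4 + 4 = 18 ≤ 22, value 15 + 14 + 12 = 41.
crate E + crate F + crate A: weight 10 + 4 + 6 = 20 ≤ 22, value 15 + 14 + 10 = 39.
Best is crate E, crate F, and crate G with total value 41.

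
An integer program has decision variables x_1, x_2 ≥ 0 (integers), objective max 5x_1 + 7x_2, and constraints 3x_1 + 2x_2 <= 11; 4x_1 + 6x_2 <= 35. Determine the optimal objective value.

Relaxing integrality, the LP optimum is 38.50 at (x_1,x_2) = (0, 5.5), which is not an integer point.
(x_1,x_2)=(0,5): 3·0+2·5=10≤11, 4·0+6·5=30≤35, objective 35.
(x_1,x_2)=(1,4): 3·1+2·4=11≤11, 4·1+6·4=28≤35, objective 33.
(x_1,x_2)=(0,4): 3·0+2·4=8≤11, 4·0+6·4=24≤35, objective 28.
Maximum is 35 at (x_1,x_2)=(0,5).

35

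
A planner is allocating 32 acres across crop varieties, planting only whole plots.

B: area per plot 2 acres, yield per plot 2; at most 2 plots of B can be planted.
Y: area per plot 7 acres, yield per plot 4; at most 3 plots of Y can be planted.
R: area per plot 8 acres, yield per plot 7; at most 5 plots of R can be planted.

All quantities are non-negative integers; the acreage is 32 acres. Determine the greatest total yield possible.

4×R: area 32 ≤ 32, yield 4·7 = 28.
1×Y and 3×R: area 31 ≤ 32, yield 1·4 + 3·7 = 25.
Best is 28.

28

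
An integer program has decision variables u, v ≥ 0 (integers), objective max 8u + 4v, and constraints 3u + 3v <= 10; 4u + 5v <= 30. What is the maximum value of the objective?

Relaxing integrality, the LP optimum is 26.67 at (u,v) = (3.33, 0), which is not an integer point.
(u,v)=(3,0): 3·3+3·0=9≤10, 4·3+5·0=12≤30, objective 24.
(u,v)=(2,1): 3·2+3·1=9≤10, 4·2+5·1=13≤30, objective 20.
(u,v)=(2,0): 3·2+3·0=6≤10, 4·2+5·0=8≤30, objective 16.
Maximum is 24 at (u,v)=(3,0).

24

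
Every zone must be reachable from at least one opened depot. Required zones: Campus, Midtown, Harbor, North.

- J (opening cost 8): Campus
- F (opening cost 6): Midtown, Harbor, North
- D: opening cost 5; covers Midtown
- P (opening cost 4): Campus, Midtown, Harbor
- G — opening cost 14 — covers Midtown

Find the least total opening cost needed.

Choose F and P: together they cover Campus, Midtown, Harbor, North — every zone.
Total opening cost: 6 + 4 = 10.
No cover costs less than 10.

10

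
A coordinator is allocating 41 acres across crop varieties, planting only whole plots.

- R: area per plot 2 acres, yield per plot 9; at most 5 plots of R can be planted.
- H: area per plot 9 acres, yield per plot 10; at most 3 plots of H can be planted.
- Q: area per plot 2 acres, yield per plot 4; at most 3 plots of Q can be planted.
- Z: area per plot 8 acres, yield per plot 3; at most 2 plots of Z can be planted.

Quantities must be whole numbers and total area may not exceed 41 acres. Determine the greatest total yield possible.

R has the best ratio (9/2); taking only R gives at most 5×9 = 45 (stopped by the supply cap of 5).
Mixing does better — 5×R, 3×H, and 2×Q: area 41 ≤ 41, yield 5·9 + 3·10 + 2·4 = 83.

83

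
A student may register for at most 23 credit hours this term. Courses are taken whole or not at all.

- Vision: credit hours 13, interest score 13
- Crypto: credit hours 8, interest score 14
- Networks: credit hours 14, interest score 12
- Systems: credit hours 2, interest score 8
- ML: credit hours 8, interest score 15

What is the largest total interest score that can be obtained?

37

Treat it as a binary knapsack problem.
Allowing fractional choices, the relaxed optimum would be about 42.0, but courses are indivisible.
Vision + Crypto + Systems: credit hours 13 + 8 + 2 = 23 ≤ 23, interest score 13 + 14 + 8 = 35.
Crypto + Systems + ML: credit hours 8 + 2 + 8 = 18 ≤ 23, interest score 14 + 8 + 15 = 37.
Vision + Systems + ML: credit hours 13 + 2 + 8 = 23 ≤ 23, interest score 13 + 8 + 15 = 36.
Best is Crypto, Systems, and ML with total interest score 37.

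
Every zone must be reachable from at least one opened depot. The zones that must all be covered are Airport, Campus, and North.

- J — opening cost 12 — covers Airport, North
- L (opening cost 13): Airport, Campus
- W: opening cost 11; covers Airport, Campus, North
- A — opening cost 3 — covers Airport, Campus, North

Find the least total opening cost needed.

A alone covers Airport, Campus, North — every zone.
Total opening cost: 3.
No cover costs less than 3.

3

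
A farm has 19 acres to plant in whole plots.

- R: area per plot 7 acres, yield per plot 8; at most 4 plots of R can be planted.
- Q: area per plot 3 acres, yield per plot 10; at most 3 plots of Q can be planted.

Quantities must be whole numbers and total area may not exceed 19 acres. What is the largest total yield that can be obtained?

38

3×Q: area 9 ≤ 19, yield 3·10 = 30.
1×R and 3×Q: area 16 ≤ 19, yield 1·8 + 3·10 = 38.
Best is 38.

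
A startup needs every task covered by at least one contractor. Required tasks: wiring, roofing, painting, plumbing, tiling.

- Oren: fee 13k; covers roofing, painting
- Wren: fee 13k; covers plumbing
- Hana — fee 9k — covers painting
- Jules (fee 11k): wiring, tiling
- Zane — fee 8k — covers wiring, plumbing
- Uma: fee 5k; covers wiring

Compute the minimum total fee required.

Choose Oren, Jules, and Zane: together they cover wiring, roofing, painting, plumbing, tiling — every task.
Total fee: 13 + 11 + 8 = 32.
No cover costs less than 32.

32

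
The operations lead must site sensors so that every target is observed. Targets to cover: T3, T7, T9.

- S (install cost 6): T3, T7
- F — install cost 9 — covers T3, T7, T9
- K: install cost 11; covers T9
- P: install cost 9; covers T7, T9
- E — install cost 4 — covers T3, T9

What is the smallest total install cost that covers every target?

9

F alone covers T3, T7, T9 — every target.
Total install cost: 9.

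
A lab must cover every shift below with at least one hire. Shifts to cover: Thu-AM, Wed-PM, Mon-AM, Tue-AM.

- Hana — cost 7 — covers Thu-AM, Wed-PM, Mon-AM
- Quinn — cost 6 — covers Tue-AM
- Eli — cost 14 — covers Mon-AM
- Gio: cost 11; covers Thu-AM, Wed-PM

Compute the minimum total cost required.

13

Choose Hana and Quinn: together they cover Thu-AM, Wed-PM, Mon-AM, Tue-AM — every shift.
Total cost: 7 + 6 = 13.
No cover costs less than 13.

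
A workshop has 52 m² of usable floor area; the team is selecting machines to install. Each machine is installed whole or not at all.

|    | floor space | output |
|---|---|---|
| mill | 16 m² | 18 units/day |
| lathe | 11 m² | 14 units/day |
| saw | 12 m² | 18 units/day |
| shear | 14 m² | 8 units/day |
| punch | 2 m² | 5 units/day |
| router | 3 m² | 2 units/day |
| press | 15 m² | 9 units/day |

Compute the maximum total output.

mill + lathe + saw + punch + router: floor space 16 + 11 + 12 + 2 + 3 = 44 ≤ 52, output 18 + 14 + 18 + 5 + 2 = 57.
mill + lathe + saw + router: floor space 16 + 11 + 12 + 3 = 42 ≤ 52, output 18 + 14 + 18 + 2 = 52.
mill + lathe + saw + punch: floor space 16 + 11 + 12 + 2 = 41 ≤ 52, output 18 + 14 + 18 + 5 = 55.
Best is mill, lathe, saw, punch, and router with total output 57.

57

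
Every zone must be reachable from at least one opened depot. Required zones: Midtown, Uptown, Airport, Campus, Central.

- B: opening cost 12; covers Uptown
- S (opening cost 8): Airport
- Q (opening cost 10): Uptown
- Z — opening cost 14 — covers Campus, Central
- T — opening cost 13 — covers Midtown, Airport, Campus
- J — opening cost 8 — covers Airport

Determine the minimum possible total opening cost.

37

Choose Q, Z, and T: together they cover Midtown, Uptown, Airport, Campus, Central — every zone.
Total opening cost: 10 + 14 + 13 = 37.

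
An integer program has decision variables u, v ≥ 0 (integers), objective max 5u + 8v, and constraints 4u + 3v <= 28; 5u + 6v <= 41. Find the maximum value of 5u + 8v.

53

Relaxing integrality, the LP optimum is 54.67 at (u,v) = (0, 6.83), which is not an integer point.
(u,v)=(1,6): 4·1+3·6=22≤28, 5·1+6·6=41≤41, objective 53.
(u,v)=(2,5): 4·2+3·5=23≤28, 5·2+6·5=40≤41, objective 50.
(u,v)=(0,6): 4·0+3·6=18≤28, 5·0+6·6=36≤41, objective 48.
No feasible integer point exceeds 53.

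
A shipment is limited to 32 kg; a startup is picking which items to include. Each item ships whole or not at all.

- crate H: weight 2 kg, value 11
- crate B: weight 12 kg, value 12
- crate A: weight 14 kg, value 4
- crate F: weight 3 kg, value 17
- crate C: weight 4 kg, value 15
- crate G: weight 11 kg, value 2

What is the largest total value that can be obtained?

Take crate H, crate B, crate F, crate C, and crate G: weight 2 + 12 + 3 + 4 + 11 = 32 ≤ 32, value 11 + 12 + 17 + 15 + 2 = 57.
No other feasible combination does better.

57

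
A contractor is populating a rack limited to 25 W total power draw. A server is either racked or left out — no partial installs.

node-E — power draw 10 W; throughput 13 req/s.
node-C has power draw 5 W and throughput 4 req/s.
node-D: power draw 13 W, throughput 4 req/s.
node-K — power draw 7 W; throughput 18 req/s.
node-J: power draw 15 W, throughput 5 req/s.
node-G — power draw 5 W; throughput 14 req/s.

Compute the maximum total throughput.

45

Take node-E, node-K, and node-G: power draw 10 + 7 + 5 = 22 ≤ 25, throughput 13 + 18 + 14 = 45.
No other feasible combination does better.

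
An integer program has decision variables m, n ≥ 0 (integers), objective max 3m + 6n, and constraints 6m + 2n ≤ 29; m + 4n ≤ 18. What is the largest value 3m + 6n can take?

(m,n)=(2,4): 6·2+2·4=20≤29, 1·2+4·4=18≤18, objective 30.
(m,n)=(1,4): 6·1+2·4=14≤29, 1·1+4·4=17≤18, objective 27.
(m,n)=(3,3): 6·3+2·3=24≤29, 1·3+4·3=15≤18, objective 27.
(m,n)=(4,2): 6·4+2·2=28≤29, 1·4+4·2=12≤18, objective 24.
No feasible integer point exceeds 30.

30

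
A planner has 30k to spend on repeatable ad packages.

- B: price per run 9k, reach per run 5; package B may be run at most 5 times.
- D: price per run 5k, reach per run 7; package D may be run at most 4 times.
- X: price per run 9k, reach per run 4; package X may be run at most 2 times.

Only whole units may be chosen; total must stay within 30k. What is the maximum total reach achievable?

33

4×D and 1×X: price 29 ≤ 30, reach 4·7 + 1·4 = 32.
1×B and 4×D: price 29 ≤ 30, reach 1·5 + 4·7 = 33.
Best is 33.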